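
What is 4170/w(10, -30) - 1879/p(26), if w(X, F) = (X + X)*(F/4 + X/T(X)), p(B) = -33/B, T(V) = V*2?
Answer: 670195/462 ≈ 1450.6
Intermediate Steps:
T(V) = 2*V
p(B) = -33/B
w(X, F) = 2*X*(½ + F/4) (w(X, F) = (X + X)*(F/4 + X/((2*X))) = (2*X)*(F*(¼) + X*(1/(2*X))) = (2*X)*(F/4 + ½) = (2*X)*(½ + F/4) = 2*X*(½ + F/4))
4170/w(10, -30) - 1879/p(26) = 4170/(((½)*10*(2 - 30))) - 1879/((-33/26)) = 4170/(((½)*10*(-28))) - 1879/((-33*1/26)) = 4170/(-140) - 1879/(-33/26) = 4170*(-1/140) - 1879*(-26/33) = -417/14 + 48854/33 = 670195/462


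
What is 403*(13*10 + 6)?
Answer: 54808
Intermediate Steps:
403*(13*10 + 6) = 403*(130 + 6) = 403*136 = 54808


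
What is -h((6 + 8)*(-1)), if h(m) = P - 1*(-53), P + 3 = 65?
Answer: -115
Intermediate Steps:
P = 62 (P = -3 + 65 = 62)
h(m) = 115 (h(m) = 62 - 1*(-53) = 62 + 53 = 115)
-h((6 + 8)*(-1)) = -1*115 = -115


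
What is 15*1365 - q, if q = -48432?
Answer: 68907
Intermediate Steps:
15*1365 - q = 15*1365 - 1*(-48432) = 20475 + 48432 = 68907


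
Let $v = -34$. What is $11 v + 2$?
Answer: $-372$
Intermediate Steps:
$11 v + 2 = 11 \left(-34\right) + 2 = -374 + 2 = -372$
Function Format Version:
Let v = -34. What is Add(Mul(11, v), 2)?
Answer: -372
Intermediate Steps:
Add(Mul(11, v), 2) = Add(Mul(11, -34), 2) = Add(-374, 2) = -372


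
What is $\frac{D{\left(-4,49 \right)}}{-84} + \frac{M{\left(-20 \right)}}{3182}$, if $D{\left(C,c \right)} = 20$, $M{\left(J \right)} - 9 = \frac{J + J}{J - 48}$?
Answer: $- \frac{267047}{1135974} \approx -0.23508$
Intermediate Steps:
$M{\left(J \right)} = 9 + \frac{2 J}{-48 + J}$ ($M{\left(J \right)} = 9 + \frac{J + J}{J - 48} = 9 + \frac{2 J}{-48 + J}$)
$\frac{D{\left(-4,49 \right)}}{-84} + \frac{M{\left(-20 \right)}}{3182} = \frac{20}{-84} + \frac{\frac{1}{-48 - 20} \left(-432 + 11 \left(-20\right)\right)}{3182} = 20 \left(- \frac{1}{84}\right) + \frac{-432 - 220}{-68} \cdot \frac{1}{3182} = - \frac{5}{21} + \left(- \frac{1}{68}\right) \left(-652\right) \frac{1}{3182} = - \frac{5}{21} + \frac{163}{17} \cdot \frac{1}{3182} = - \frac{5}{21} + \frac{163}{54094} = - \frac{267047}{1135974}$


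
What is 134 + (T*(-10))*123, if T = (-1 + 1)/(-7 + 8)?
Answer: 134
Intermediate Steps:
T = 0 (T = 0/1 = 0*1 = 0)
134 + (T*(-10))*123 = 134 + (0*(-10))*123 = 134 + 0*123 = 134 + 0 = 134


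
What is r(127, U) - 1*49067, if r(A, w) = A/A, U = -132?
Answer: -49066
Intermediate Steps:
r(A, w) = 1
r(127, U) - 1*49067 = 1 - 1*49067 = 1 - 49067 = -49066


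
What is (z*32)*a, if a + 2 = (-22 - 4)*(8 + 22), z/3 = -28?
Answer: 2102016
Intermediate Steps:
z = -84 (z = 3*(-28) = -84)
a = -782 (a = -2 + (-22 - 4)*(8 + 22) = -2 - 26*30 = -2 - 780 = -782)
(z*32)*a = -84*32*(-782) = -2688*(-782) = 2102016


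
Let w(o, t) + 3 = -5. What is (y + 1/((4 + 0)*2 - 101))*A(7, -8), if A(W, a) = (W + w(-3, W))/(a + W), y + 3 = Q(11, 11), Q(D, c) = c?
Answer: 743/93 ≈ 7.9893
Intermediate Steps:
y = 8 (y = -3 + 11 = 8)
w(o, t) = -8 (w(o, t) = -3 - 5 = -8)
A(W, a) = (-8 + W)/(W + a) (A(W, a) = (W - 8)/(a + W) = (-8 + W)/(W + a))
(y + 1/((4 + 0)*2 - 101))*A(7, -8) = (8 + 1/((4 + 0)*2 - 101))*((-8 + 7)/(7 - 8)) = (8 + 1/(4*2 - 101))*(-1/(-1)) = (8 + 1/(8 - 101))*(-1*(-1)) = (8 + 1/(-93))*1 = (8 - 1/93)*1 = (743/93)*1 = 743/93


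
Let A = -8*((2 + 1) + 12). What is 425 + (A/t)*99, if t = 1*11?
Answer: -655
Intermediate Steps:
t = 11
A = -120 (A = -8*(3 + 12) = -8*15 = -120)
425 + (A/t)*99 = 425 - 120/11*99 = 425 - 1080 = -655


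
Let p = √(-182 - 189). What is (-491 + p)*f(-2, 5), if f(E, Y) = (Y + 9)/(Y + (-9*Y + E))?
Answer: 491/3 - I*√371/3 ≈ 163.67 - 6.4205*I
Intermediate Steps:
f(E, Y) = (9 + Y)/(E - 8*Y) (f(E, Y) = (9 + Y)/(Y + (E - 9*Y)) = (9 + Y)/(E - 8*Y))
p = I*√371 (p = √(-371) = I*√371 ≈ 19.261*I)
(-491 + p)*f(-2, 5) = (-491 + I*√371)*((9 + 5)/(-2 - 8*5)) = (-491 + I*√371)*(14/(-2 - 40)) = (-491 + I*√371)*(14/(-42)) = (-491 + I*√371)*(-1/42*14) = (-491 + I*√371)*(-⅓) = 491/3 - I*√371/3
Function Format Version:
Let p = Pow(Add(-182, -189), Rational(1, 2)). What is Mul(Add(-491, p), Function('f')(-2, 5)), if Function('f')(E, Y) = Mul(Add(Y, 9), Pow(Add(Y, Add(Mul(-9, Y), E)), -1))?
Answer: Add(Rational(491, 3), Mul(Rational(-1, 3), I, Pow(371, Rational(1, 2)))) ≈ Add(163.67, Mul(-6.4205, I))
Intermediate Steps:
Function('f')(E, Y) = Mul(Pow(Add(E, Mul(-8, Y)), -1), Add(9, Y)) (Function('f')(E, Y) = Mul(Add(9, Y), Pow(Add(Y, Add(E, Mul(-9, Y))), -1)) = Mul(Add(9, Y), Pow(Add(E, Mul(-8, Y)), -1)) = Mul(Pow(Add(E, Mul(-8, Y)), -1), Add(9, Y)))
p = Mul(I, Pow(371, Rational(1, 2))) (p = Pow(-371, Rational(1, 2)) = Mul(I, Pow(371, Rational(1, 2))) ≈ Mul(19.261, I))
Mul(Add(-491, p), Function('f')(-2, 5)) = Mul(Add(-491, Mul(I, Pow(371, Rational(1, 2)))), Mul(Pow(Add(-2, Mul(-8, 5)), -1), Add(9, 5))) = Mul(Add(-491, Mul(I, Pow(371, Rational(1, 2)))), Mul(Pow(Add(-2, -40), -1), 14)) = Mul(Add(-491, Mul(I, Pow(371, Rational(1, 2)))), Mul(Pow(-42, -1), 14)) = Mul(Add(-491, Mul(I, Pow(371, Rational(1, 2)))), Mul(Rational(-1, 42), 14)) = Mul(Add(-491, Mul(I, Pow(371, Rational(1, 2)))), Rational(-1, 3)) = Add(Rational(491, 3), Mul(Rational(-1, 3), I, Pow(371, Rational(1, 2))))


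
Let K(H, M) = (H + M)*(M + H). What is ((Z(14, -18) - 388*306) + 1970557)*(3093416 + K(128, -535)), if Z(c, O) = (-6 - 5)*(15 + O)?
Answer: 6035338629030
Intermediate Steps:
K(H, M) = (H + M)² (K(H, M) = (H + M)*(H + M) = (H + M)²)
Z(c, O) = -165 - 11*O (Z(c, O) = -11*(15 + O) = -165 - 11*O)
((Z(14, -18) - 388*306) + 1970557)*(3093416 + K(128, -535)) = (((-165 - 11*(-18)) - 388*306) + 1970557)*(3093416 + (128 - 535)²) = (((-165 + 198) - 118728) + 1970557)*(3093416 + (-407)²) = ((33 - 118728) + 1970557)*(3093416 + 165649) = (-118695 + 1970557)*3259065 = 1851862*3259065 = 6035338629030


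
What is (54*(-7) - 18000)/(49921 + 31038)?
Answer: -18378/80959 ≈ -0.22700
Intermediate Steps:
(54*(-7) - 18000)/(49921 + 31038) = (-378 - 18000)/80959 = -18378*1/80959 = -18378/80959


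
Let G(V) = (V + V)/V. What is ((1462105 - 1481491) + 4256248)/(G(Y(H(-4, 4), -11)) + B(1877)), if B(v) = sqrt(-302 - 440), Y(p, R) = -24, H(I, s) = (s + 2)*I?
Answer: 4236862/373 - 2118431*I*sqrt(742)/373 ≈ 11359.0 - 1.5471e+5*I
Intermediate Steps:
H(I, s) = I*(2 + s) (H(I, s) = (2 + s)*I = I*(2 + s))
B(v) = I*sqrt(742) (B(v) = sqrt(-742) = I*sqrt(742))
G(V) = 2 (G(V) = (2*V)/V = 2)
((1462105 - 1481491) + 4256248)/(G(Y(H(-4, 4), -11)) + B(1877)) = ((1462105 - 1481491) + 4256248)/(2 + I*sqrt(742)) = (-19386 + 4256248)/(2 + I*sqrt(742)) = 4236862/(2 + I*sqrt(742))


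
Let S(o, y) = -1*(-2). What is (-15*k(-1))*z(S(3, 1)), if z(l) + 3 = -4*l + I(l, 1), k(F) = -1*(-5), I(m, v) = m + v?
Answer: 600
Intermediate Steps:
k(F) = 5
S(o, y) = 2
z(l) = -2 - 3*l (z(l) = -3 + (-4*l + (l + 1)) = -3 + (-4*l + (1 + l)) = -3 + (1 - 3*l) = -2 - 3*l)
(-15*k(-1))*z(S(3, 1)) = (-15*5)*(-2 - 3*2) = -75*(-2 - 6) = -75*(-8) = 600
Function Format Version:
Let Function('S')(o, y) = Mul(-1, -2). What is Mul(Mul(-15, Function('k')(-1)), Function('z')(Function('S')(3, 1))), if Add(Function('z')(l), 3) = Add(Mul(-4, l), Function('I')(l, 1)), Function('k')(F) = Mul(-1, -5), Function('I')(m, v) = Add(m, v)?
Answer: 600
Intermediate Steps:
Function('k')(F) = 5
Function('S')(o, y) = 2
Function('z')(l) = Add(-2, Mul(-3, l)) (Function('z')(l) = Add(-3, Add(Mul(-4, l), Add(l, 1))) = Add(-3, Add(Mul(-4, l), Add(1, l))) = Add(-3, Add(1, Mul(-3, l))) = Add(-2, Mul(-3, l)))
Mul(Mul(-15, Function('k')(-1)), Function('z')(Function('S')(3, 1))) = Mul(Mul(-15, 5), Add(-2, Mul(-3, 2))) = Mul(-75, Add(-2, -6)) = Mul(-75, -8) = 600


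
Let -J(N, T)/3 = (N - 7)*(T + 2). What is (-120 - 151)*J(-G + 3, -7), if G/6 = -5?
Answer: -105690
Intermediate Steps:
G = -30 (G = 6*(-5) = -30)
J(N, T) = -3*(-7 + N)*(2 + T) (J(N, T) = -3*(N - 7)*(T + 2) = -3*(-7 + N)*(2 + T))
(-120 - 151)*J(-G + 3, -7) = (-120 - 151)*(42 - 6*(-1*(-30) + 3) + 21*(-7) - 3*(-1*(-30) + 3)*(-7)) = -271*(42 - 6*(30 + 3) - 147 - 3*(30 + 3)*(-7)) = -271*(42 - 6*33 - 147 - 3*33*(-7)) = -271*(42 - 198 - 147 + 693) = -271*390 = -105690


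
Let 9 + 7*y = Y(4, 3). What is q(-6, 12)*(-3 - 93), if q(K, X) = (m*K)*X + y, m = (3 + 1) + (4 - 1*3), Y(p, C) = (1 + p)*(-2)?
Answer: 243744/7 ≈ 34821.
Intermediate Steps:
Y(p, C) = -2 - 2*p
m = 5 (m = 4 + (4 - 3) = 4 + 1 = 5)
y = -19/7 (y = -9/7 + (-2 - 2*4)/7 = -9/7 + (-2 - 8)/7 = -9/7 + (1/7)*(-10) = -9/7 - 10/7 = -19/7 ≈ -2.7143)
q(K, X) = -19/7 + 5*K*X (q(K, X) = (5*K)*X - 19/7 = 5*K*X - 19/7 = -19/7 + 5*K*X)
q(-6, 12)*(-3 - 93) = (-19/7 + 5*(-6)*12)*(-3 - 93) = (-19/7 - 360)*(-96) = -2539/7*(-96) = 243744/7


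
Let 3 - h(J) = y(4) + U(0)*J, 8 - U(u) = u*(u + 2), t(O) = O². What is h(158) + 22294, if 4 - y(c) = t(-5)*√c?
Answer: 21079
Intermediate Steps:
y(c) = 4 - 25*√c (y(c) = 4 - (-5)²*√c = 4 - 25*√c)
U(u) = 8 - u*(2 + u) (U(u) = 8 - u*(u + 2) = 8 - u*(2 + u))
h(J) = 49 - 8*J (h(J) = 3 - ((4 - 25*√4) + (8 - 1*0² - 2*0)*J) = 3 - ((4 - 25*2) + (8 - 1*0 + 0)*J) = 3 - ((4 - 50) + (8 + 0 + 0)*J) = 3 - (-46 + 8*J) = 3 + (46 - 8*J) = 49 - 8*J)
h(158) + 22294 = (49 - 8*158) + 22294 = (49 - 1264) + 22294 = -1215 + 22294 = 21079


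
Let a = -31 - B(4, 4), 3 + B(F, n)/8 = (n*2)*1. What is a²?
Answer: 5041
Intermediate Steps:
B(F, n) = -24 + 16*n (B(F, n) = -24 + 8*((n*2)*1) = -24 + 8*((2*n)*1) = -24 + 8*(2*n) = -24 + 16*n)
a = -71 (a = -31 - (-24 + 16*4) = -31 - (-24 + 64) = -31 - 1*40 = -31 - 40 = -71)
a² = (-71)² = 5041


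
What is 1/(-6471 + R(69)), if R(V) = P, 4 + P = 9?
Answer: -1/6466 ≈ -0.00015466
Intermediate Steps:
P = 5 (P = -4 + 9 = 5)
R(V) = 5
1/(-6471 + R(69)) = 1/(-6471 + 5) = 1/(-6466) = -1/6466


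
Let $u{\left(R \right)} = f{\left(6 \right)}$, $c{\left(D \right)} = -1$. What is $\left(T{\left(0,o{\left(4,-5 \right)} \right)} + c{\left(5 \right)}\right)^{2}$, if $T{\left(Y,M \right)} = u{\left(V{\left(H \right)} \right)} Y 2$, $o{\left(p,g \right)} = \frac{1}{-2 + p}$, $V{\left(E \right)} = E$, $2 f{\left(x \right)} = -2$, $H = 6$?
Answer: $1$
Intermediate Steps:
$f{\left(x \right)} = -1$ ($f{\left(x \right)} = \frac{1}{2} \left(-2\right) = -1$)
$u{\left(R \right)} = -1$
$T{\left(Y,M \right)} = - 2 Y$ ($T{\left(Y,M \right)} = - Y 2 = - 2 Y$)
$\left(T{\left(0,o{\left(4,-5 \right)} \right)} + c{\left(5 \right)}\right)^{2} = \left(\left(-2\right) 0 - 1\right)^{2} = \left(0 - 1\right)^{2} = \left(-1\right)^{2} = 1$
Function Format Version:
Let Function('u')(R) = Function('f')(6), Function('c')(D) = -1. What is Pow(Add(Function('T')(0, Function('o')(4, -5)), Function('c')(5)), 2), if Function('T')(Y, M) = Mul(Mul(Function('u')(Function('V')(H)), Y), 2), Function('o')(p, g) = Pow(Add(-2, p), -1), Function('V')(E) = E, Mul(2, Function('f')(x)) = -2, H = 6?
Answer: 1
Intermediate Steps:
Function('f')(x) = -1 (Function('f')(x) = Mul(Rational(1, 2), -2) = -1)
Function('u')(R) = -1
Function('T')(Y, M) = Mul(-2, Y) (Function('T')(Y, M) = Mul(Mul(-1, Y), 2) = Mul(-2, Y))
Pow(Add(Function('T')(0, Function('o')(4, -5)), Function('c')(5)), 2) = Pow(Add(Mul(-2, 0), -1), 2) = Pow(Add(0, -1), 2) = Pow(-1, 2) = 1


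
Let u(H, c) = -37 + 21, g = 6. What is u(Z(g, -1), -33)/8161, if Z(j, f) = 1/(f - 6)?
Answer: -16/8161 ≈ -0.0019605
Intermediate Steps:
Z(j, f) = 1/(-6 + f)
u(H, c) = -16
u(Z(g, -1), -33)/8161 = -16/8161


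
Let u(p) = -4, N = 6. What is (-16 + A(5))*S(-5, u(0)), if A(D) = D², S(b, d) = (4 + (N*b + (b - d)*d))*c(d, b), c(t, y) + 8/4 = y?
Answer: 1386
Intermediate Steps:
c(t, y) = -2 + y
S(b, d) = (-2 + b)*(4 + 6*b + d*(b - d)) (S(b, d) = (4 + (6*b + (b - d)*d))*(-2 + b) = (4 + (6*b + d*(b - d)))*(-2 + b) = (4 + 6*b + d*(b - d))*(-2 + b) = (-2 + b)*(4 + 6*b + d*(b - d)))
(-16 + A(5))*S(-5, u(0)) = (-16 + 5²)*((-2 - 5)*(4 - 1*(-4)² + 6*(-5) - 5*(-4))) = (-16 + 25)*(-7*(4 - 1*16 - 30 + 20)) = 9*(-7*(4 - 16 - 30 + 20)) = 9*(-7*(-22)) = 9*154 = 1386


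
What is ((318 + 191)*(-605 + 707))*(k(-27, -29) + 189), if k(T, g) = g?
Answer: 8306880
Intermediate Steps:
((318 + 191)*(-605 + 707))*(k(-27, -29) + 189) = ((318 + 191)*(-605 + 707))*(-29 + 189) = (509*102)*160 = 51918*160 = 8306880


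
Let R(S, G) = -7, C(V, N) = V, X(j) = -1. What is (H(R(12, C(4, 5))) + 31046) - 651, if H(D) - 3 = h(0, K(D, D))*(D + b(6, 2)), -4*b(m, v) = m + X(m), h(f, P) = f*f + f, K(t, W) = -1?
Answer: 30398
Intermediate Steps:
h(f, P) = f + f**2 (h(f, P) = f**2 + f = f + f**2)
b(m, v) = 1/4 - m/4 (b(m, v) = -(m - 1)/4 = -(-1 + m)/4 = 1/4 - m/4)
H(D) = 3 (H(D) = 3 + (0*(1 + 0))*(D + (1/4 - 1/4*6)) = 3 + (0*1)*(D + (1/4 - 3/2)) = 3 + 0*(D - 5/4) = 3 + 0*(-5/4 + D) = 3 + 0 = 3)
(H(R(12, C(4, 5))) + 31046) - 651 = (3 + 31046) - 651 = 31049 - 651 = 30398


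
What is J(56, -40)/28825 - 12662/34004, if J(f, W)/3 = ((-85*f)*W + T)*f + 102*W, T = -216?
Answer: 542838810269/490082650 ≈ 1107.6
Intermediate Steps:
J(f, W) = 306*W + 3*f*(-216 - 85*W*f) (J(f, W) = 3*(((-85*f)*W - 216)*f + 102*W) = 3*((-85*W*f - 216)*f + 102*W) = 3*((-216 - 85*W*f)*f + 102*W) = 3*(f*(-216 - 85*W*f) + 102*W) = 3*(102*W + f*(-216 - 85*W*f)) = 306*W + 3*f*(-216 - 85*W*f))
J(56, -40)/28825 - 12662/34004 = (-648*56 + 306*(-40) - 255*(-40)*56²)/28825 - 12662/34004 = (-36288 - 12240 - 255*(-40)*3136)*(1/28825) - 12662*1/34004 = (-36288 - 12240 + 31987200)*(1/28825) - 6331/17002 = 31938672*(1/28825) - 6331/17002 = 31938672/28825 - 6331/17002 = 542838810269/490082650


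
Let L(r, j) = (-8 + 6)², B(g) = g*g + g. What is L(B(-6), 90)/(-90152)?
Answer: -1/22538 ≈ -4.4369e-5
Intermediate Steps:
B(g) = g + g² (B(g) = g² + g = g + g²)
L(r, j) = 4 (L(r, j) = (-2)² = 4)
L(B(-6), 90)/(-90152) = 4/(-90152) = 4*(-1/90152) = -1/22538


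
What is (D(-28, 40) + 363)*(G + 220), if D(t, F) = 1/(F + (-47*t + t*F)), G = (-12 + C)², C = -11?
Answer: 64166081/236 ≈ 2.7189e+5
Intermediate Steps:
G = 529 (G = (-12 - 11)² = (-23)² = 529)
D(t, F) = 1/(F - 47*t + F*t) (D(t, F) = 1/(F + (-47*t + F*t)) = 1/(F - 47*t + F*t))
(D(-28, 40) + 363)*(G + 220) = (1/(40 - 47*(-28) + 40*(-28)) + 363)*(529 + 220) = (1/(40 + 1316 - 1120) + 363)*749 = (1/236 + 363)*749 = (85669/236)*749 = 64166081/236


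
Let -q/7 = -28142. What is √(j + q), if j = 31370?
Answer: 2*√57091 ≈ 477.87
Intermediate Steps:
q = 196994 (q = -7*(-28142) = 196994)
√(j + q) = √(31370 + 196994) = √228364 = 2*√57091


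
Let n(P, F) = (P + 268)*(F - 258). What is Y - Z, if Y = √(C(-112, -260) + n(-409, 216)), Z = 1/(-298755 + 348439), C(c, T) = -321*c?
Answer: -1/49684 + √41874 ≈ 204.63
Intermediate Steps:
n(P, F) = (-258 + F)*(268 + P) (n(P, F) = (268 + P)*(-258 + F) = (-258 + F)*(268 + P))
Z = 1/49684 ≈ 2.0127e-5
Y = √41874 (Y = √(-321*(-112) + (-69144 - 258*(-409) + 268*216 + 216*(-409))) = √(35952 + (-69144 + 105522 + 57888 - 88344)) = √(35952 + 5922) = √41874 ≈ 204.63)
Y - Z = √41874 - 1*1/49684 = √41874 - 1/49684 = -1/49684 + √41874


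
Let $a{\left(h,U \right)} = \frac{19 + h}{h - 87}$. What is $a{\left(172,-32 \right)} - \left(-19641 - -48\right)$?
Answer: $\frac{1665596}{85} \approx 19595.0$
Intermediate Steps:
$a{\left(h,U \right)} = \frac{19 + h}{-87 + h}$
$a{\left(172,-32 \right)} - \left(-19641 - -48\right) = \frac{19 + 172}{-87 + 172} - \left(-19641 - -48\right) = \frac{1}{85} \cdot 191 - \left(-19641 + 48\right) = \frac{1}{85} \cdot 191 - -19593 = \frac{191}{85} + 19593 = \frac{1665596}{85}$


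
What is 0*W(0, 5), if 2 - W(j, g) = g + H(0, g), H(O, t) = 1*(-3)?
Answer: 0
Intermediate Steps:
H(O, t) = -3
W(j, g) = 5 - g (W(j, g) = 2 - (g - 3) = 2 - (-3 + g) = 2 + (3 - g) = 5 - g)
0*W(0, 5) = 0*(5 - 1*5) = 0*(5 - 5) = 0*0 = 0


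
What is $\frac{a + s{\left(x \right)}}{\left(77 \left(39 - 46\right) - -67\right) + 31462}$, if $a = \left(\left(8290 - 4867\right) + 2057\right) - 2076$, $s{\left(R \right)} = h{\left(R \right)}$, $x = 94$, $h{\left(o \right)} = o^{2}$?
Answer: $\frac{408}{1033} \approx 0.39497$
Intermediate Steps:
$s{\left(R \right)} = R^{2}$
$a = 3404$ ($a = \left(3423 + 2057\right) - 2076 = 5480 - 2076 = 3404$)
$\frac{a + s{\left(x \right)}}{\left(77 \left(39 - 46\right) - -67\right) + 31462} = \frac{3404 + 94^{2}}{\left(77 \left(39 - 46\right) - -67\right) + 31462} = \frac{3404 + 8836}{\left(77 \left(-7\right) + 67\right) + 31462} = \frac{12240}{\left(-539 + 67\right) + 31462} = \frac{12240}{-472 + 31462} = \frac{12240}{30990} = 12240 \cdot \frac{1}{30990} = \frac{408}{1033}$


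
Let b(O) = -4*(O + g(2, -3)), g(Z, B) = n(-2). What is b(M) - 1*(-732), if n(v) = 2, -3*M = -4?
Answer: 2156/3 ≈ 718.67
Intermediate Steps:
M = 4/3 (M = -1/3*(-4) = 4/3 ≈ 1.3333)
g(Z, B) = 2
b(O) = -8 - 4*O (b(O) = -4*(O + 2) = -4*(2 + O) = -8 - 4*O)
b(M) - 1*(-732) = (-8 - 4*4/3) - 1*(-732) = (-8 - 16/3) + 732 = -40/3 + 732 = 2156/3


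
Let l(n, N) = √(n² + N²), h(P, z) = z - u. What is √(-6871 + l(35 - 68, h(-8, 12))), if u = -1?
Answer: √(-6871 + √1258) ≈ 82.677*I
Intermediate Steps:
h(P, z) = 1 + z (h(P, z) = z - 1*(-1) = z + 1 = 1 + z)
l(n, N) = √(N² + n²)
√(-6871 + l(35 - 68, h(-8, 12))) = √(-6871 + √((1 + 12)² + (35 - 68)²)) = √(-6871 + √(13² + (-33)²)) = √(-6871 + √(169 + 1089)) = √(-6871 + √1258)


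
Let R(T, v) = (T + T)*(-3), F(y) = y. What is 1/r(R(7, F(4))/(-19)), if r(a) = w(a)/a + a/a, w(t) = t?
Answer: ½ ≈ 0.50000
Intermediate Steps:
R(T, v) = -6*T (R(T, v) = (2*T)*(-3) = -6*T)
r(a) = 2 (r(a) = a/a + a/a = 1 + 1 = 2)
1/r(R(7, F(4))/(-19)) = 1/2 = ½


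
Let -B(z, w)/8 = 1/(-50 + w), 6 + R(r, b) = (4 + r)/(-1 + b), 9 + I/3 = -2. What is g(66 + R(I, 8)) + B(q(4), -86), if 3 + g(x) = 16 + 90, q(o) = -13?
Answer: 1752/17 ≈ 103.06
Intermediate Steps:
I = -33 (I = -27 + 3*(-2) = -27 - 6 = -33)
R(r, b) = -6 + (4 + r)/(-1 + b)
B(z, w) = -8/(-50 + w)
g(x) = 103 (g(x) = -3 + (16 + 90) = -3 + 106 = 103)
g(66 + R(I, 8)) + B(q(4), -86) = 103 - 8/(-50 - 86) = 103 - 8/(-136) = 103 - 8*(-1/136) = 103 + 1/17 = 1752/17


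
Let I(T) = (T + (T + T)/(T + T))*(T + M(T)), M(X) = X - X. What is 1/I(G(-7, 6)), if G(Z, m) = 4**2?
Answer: 1/272 ≈ 0.0036765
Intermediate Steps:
M(X) = 0
G(Z, m) = 16
I(T) = T*(1 + T) (I(T) = (T + (T + T)/(T + T))*(T + 0) = (T + (2*T)/((2*T)))*T = (T + (2*T)*(1/(2*T)))*T = (T + 1)*T = (1 + T)*T = T*(1 + T))
1/I(G(-7, 6)) = 1/(16*(1 + 16)) = 1/(16*17) = 1/272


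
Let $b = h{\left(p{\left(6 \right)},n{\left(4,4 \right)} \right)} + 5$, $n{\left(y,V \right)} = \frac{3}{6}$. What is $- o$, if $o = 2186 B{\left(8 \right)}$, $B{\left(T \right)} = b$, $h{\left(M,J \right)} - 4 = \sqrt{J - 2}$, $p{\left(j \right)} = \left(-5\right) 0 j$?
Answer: $-19674 - 1093 i \sqrt{6} \approx -19674.0 - 2677.3 i$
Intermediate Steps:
$n{\left(y,V \right)} = \frac{1}{2}$ ($n{\left(y,V \right)} = 3 \cdot \frac{1}{6} = \frac{1}{2}$)
$p{\left(j \right)} = 0$ ($p{\left(j \right)} = 0 j = 0$)
$h{\left(M,J \right)} = 4 + \sqrt{-2 + J}$ ($h{\left(M,J \right)} = 4 + \sqrt{J - 2} = 4 + \sqrt{-2 + J}$)
$b = 9 + \frac{i \sqrt{6}}{2}$ ($b = \left(4 + \sqrt{-2 + \frac{1}{2}}\right) + 5 = \left(4 + \sqrt{- \frac{3}{2}}\right) + 5 = \left(4 + \frac{i \sqrt{6}}{2}\right) + 5 = 9 + \frac{i \sqrt{6}}{2} \approx 9.0 + 1.2247 i$)
$B{\left(T \right)} = 9 + \frac{i \sqrt{6}}{2}$
$o = 19674 + 1093 i \sqrt{6}$ ($o = 2186 \left(9 + \frac{i \sqrt{6}}{2}\right) = 19674 + 1093 i \sqrt{6} \approx 19674.0 + 2677.3 i$)
$- o = - (19674 + 1093 i \sqrt{6}) = -19674 - 1093 i \sqrt{6}$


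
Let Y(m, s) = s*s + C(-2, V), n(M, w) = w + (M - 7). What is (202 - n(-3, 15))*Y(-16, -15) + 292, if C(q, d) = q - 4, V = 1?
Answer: 43435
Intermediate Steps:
C(q, d) = -4 + q
n(M, w) = -7 + M + w (n(M, w) = w + (-7 + M) = -7 + M + w)
Y(m, s) = -6 + s**2 (Y(m, s) = s*s + (-4 - 2) = s**2 - 6 = -6 + s**2)
(202 - n(-3, 15))*Y(-16, -15) + 292 = (202 - (-7 - 3 + 15))*(-6 + (-15)**2) + 292 = (202 - 1*5)*(-6 + 225) + 292 = (202 - 5)*219 + 292 = 197*219 + 292 = 43143 + 292 = 43435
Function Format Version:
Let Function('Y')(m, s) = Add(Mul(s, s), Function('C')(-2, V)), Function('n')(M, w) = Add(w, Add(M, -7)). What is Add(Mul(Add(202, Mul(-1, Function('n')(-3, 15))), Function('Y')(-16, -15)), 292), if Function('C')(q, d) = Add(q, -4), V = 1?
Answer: 43435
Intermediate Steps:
Function('C')(q, d) = Add(-4, q)
Function('n')(M, w) = Add(-7, M, w) (Function('n')(M, w) = Add(w, Add(-7, M)) = Add(-7, M, w))
Function('Y')(m, s) = Add(-6, Pow(s, 2)) (Function('Y')(m, s) = Add(Mul(s, s), Add(-4, -2)) = Add(Pow(s, 2), -6) = Add(-6, Pow(s, 2)))
Add(Mul(Add(202, Mul(-1, Function('n')(-3, 15))), Function('Y')(-16, -15)), 292) = Add(Mul(Add(202, Mul(-1, Add(-7, -3, 15))), Add(-6, Pow(-15, 2))), 292) = Add(Mul(Add(202, Mul(-1, 5)), Add(-6, 225)), 292) = Add(Mul(Add(202, -5), 219), 292) = Add(Mul(197, 219), 292) = Add(43143, 292) = 43435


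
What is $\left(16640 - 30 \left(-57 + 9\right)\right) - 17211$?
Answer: $869$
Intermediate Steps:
$\left(16640 - 30 \left(-57 + 9\right)\right) - 17211 = \left(16640 - -1440\right) - 17211 = \left(16640 + 1440\right) - 17211 = 18080 - 17211 = 869$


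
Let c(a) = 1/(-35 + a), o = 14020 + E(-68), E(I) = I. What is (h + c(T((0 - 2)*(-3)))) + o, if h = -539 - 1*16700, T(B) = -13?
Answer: -157777/48 ≈ -3287.0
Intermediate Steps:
o = 13952 (o = 14020 - 68 = 13952)
h = -17239 (h = -539 - 16700 = -17239)
(h + c(T((0 - 2)*(-3)))) + o = (-17239 + 1/(-35 - 13)) + 13952 = (-17239 + 1/(-48)) + 13952 = (-17239 - 1/48) + 13952 = -827473/48 + 13952 = -157777/48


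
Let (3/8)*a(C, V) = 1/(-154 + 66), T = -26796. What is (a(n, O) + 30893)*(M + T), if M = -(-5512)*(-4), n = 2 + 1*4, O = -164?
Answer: -49794894992/33 ≈ -1.5089e+9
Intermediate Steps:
n = 6 (n = 2 + 4 = 6)
a(C, V) = -1/33 (a(C, V) = 8/(3*(-154 + 66)) = (8/3)/(-88) = (8/3)*(-1/88) = -1/33)
M = -22048 (M = -2756*8 = -22048)
(a(n, O) + 30893)*(M + T) = (-1/33 + 30893)*(-22048 - 26796) = (1019468/33)*(-48844) = -49794894992/33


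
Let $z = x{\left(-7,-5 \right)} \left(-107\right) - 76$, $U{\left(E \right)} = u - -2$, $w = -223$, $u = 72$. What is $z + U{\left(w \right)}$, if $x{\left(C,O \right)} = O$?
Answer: $533$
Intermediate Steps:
$U{\left(E \right)} = 74$ ($U{\left(E \right)} = 72 - -2 = 72 + 2 = 74$)
$z = 459$ ($z = \left(-5\right) \left(-107\right) - 76 = 535 - 76 = 459$)
$z + U{\left(w \right)} = 459 + 74 = 533$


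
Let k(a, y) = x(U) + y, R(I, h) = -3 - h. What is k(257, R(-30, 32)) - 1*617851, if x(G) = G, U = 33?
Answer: -617853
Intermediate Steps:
k(a, y) = 33 + y
k(257, R(-30, 32)) - 1*617851 = (33 + (-3 - 1*32)) - 1*617851 = (33 + (-3 - 32)) - 617851 = (33 - 35) - 617851 = -2 - 617851 = -617853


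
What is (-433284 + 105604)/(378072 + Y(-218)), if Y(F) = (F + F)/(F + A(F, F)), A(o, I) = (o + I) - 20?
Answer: -55214080/63705241 ≈ -0.86671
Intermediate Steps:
A(o, I) = -20 + I + o (A(o, I) = (I + o) - 20 = -20 + I + o)
Y(F) = 2*F/(-20 + 3*F) (Y(F) = (F + F)/(F + (-20 + F + F)) = (2*F)/(F + (-20 + 2*F)) = (2*F)/(-20 + 3*F) = 2*F/(-20 + 3*F))
(-433284 + 105604)/(378072 + Y(-218)) = (-433284 + 105604)/(378072 + 2*(-218)/(-20 + 3*(-218))) = -327680/(378072 + 2*(-218)/(-20 - 654)) = -327680/(378072 + 2*(-218)/(-674)) = -327680/(378072 + 2*(-218)*(-1/674)) = -327680/(378072 + 218/337) = -327680/127410482/337 = -327680*337/127410482 = -55214080/63705241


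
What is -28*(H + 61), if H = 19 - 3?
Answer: -2156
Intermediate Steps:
H = 16
-28*(H + 61) = -28*(16 + 61) = -28*77 = -2156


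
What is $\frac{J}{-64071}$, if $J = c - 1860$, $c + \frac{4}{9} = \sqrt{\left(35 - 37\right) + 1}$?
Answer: $\frac{2392}{82377} - \frac{i}{64071} \approx 0.029037 - 1.5608 \cdot 10^{-5} i$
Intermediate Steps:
$c = - \frac{4}{9} + i$ ($c = - \frac{4}{9} + \sqrt{\left(35 - 37\right) + 1} = - \frac{4}{9} + \sqrt{-2 + 1} = - \frac{4}{9} + \sqrt{-1} = - \frac{4}{9} + i \approx -0.44444 + 1.0 i$)
$J = - \frac{16744}{9} + i$ ($J = \left(- \frac{4}{9} + i\right) - 1860 = - \frac{16744}{9} + i \approx -1860.4 + 1.0 i$)
$\frac{J}{-64071} = \frac{- \frac{16744}{9} + i}{-64071} = \left(- \frac{16744}{9} + i\right) \left(- \frac{1}{64071}\right) = \frac{2392}{82377} - \frac{i}{64071}$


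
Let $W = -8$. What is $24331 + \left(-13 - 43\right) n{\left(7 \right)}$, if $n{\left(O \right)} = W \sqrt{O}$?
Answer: $24331 + 448 \sqrt{7} \approx 25516.0$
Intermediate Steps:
$n{\left(O \right)} = - 8 \sqrt{O}$
$24331 + \left(-13 - 43\right) n{\left(7 \right)} = 24331 + \left(-13 - 43\right) \left(- 8 \sqrt{7}\right) = 24331 - 56 \left(- 8 \sqrt{7}\right) = 24331 + 448 \sqrt{7}$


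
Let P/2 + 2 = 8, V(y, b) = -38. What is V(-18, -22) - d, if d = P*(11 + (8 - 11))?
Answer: -134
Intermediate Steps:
P = 12 (P = -4 + 2*8 = -4 + 16 = 12)
d = 96 (d = 12*(11 + (8 - 11)) = 12*(11 - 3) = 12*8 = 96)
V(-18, -22) - d = -38 - 1*96 = -38 - 96 = -134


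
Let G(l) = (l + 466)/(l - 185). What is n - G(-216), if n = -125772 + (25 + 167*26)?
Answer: -48683155/401 ≈ -1.2140e+5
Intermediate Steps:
n = -121405 (n = -125772 + (25 + 4342) = -125772 + 4367 = -121405)
G(l) = (466 + l)/(-185 + l)
n - G(-216) = -121405 - (466 - 216)/(-185 - 216) = -121405 - 250/(-401) = -121405 - (-1)*250/401 = -121405 - 1*(-250/401) = -121405 + 250/401 = -48683155/401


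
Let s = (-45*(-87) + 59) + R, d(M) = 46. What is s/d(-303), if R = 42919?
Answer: 46893/46 ≈ 1019.4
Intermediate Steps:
s = 46893 (s = (-45*(-87) + 59) + 42919 = (3915 + 59) + 42919 = 3974 + 42919 = 46893)
s/d(-303) = 46893/46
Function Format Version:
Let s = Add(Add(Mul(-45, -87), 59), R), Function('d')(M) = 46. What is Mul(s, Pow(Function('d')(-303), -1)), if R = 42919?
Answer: Rational(46893, 46) ≈ 1019.4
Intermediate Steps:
s = 46893 (s = Add(Add(Mul(-45, -87), 59), 42919) = Add(Add(3915, 59), 42919) = Add(3974, 42919) = 46893)
Mul(s, Pow(Function('d')(-303), -1)) = Mul(46893, Pow(46, -1)) = Mul(46893, Rational(1, 46)) = Rational(46893, 46)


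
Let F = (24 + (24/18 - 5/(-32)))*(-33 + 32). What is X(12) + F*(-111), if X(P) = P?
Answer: 90923/32 ≈ 2841.3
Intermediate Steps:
F = -2447/96 (F = (24 + (24*(1/18) - 5*(-1/32)))*(-1) = (24 + (4/3 + 5/32))*(-1) = (24 + 143/96)*(-1) = (2447/96)*(-1) = -2447/96 ≈ -25.490)
X(12) + F*(-111) = 12 - 2447/96*(-111) = 12 + 90539/32 = 90923/32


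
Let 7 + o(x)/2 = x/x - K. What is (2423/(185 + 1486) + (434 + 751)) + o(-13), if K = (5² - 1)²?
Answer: 37514/1671 ≈ 22.450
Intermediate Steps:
K = 576 (K = (25 - 1)² = 24² = 576)
o(x) = -1164 (o(x) = -14 + 2*(x/x - 1*576) = -14 + 2*(1 - 576) = -14 + 2*(-575) = -14 - 1150 = -1164)
(2423/(185 + 1486) + (434 + 751)) + o(-13) = (2423/(185 + 1486) + (434 + 751)) - 1164 = (2423/1671 + 1185) - 1164 = 1982558/1671 - 1164 = 37514/1671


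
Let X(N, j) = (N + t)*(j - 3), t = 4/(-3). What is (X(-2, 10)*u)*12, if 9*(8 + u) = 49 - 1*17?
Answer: 11200/9 ≈ 1244.4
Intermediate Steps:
t = -4/3 (t = 4*(-⅓) = -4/3 ≈ -1.3333)
X(N, j) = (-3 + j)*(-4/3 + N) (X(N, j) = (N - 4/3)*(j - 3) = (-4/3 + N)*(-3 + j) = (-3 + j)*(-4/3 + N))
u = -40/9 (u = -8 + (49 - 1*17)/9 = -8 + (49 - 17)/9 = -8 + (⅑)*32 = -8 + 32/9 = -40/9 ≈ -4.4444)
(X(-2, 10)*u)*12 = ((4 - 3*(-2) - 4/3*10 - 2*10)*(-40/9))*12 = ((4 + 6 - 40/3 - 20)*(-40/9))*12 = -70/3*(-40/9)*12 = (2800/27)*12 = 11200/9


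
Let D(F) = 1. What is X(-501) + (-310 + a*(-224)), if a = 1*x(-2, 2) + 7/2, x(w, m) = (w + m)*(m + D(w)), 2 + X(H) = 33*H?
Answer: -17629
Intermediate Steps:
X(H) = -2 + 33*H
x(w, m) = (1 + m)*(m + w) (x(w, m) = (w + m)*(m + 1) = (m + w)*(1 + m) = (1 + m)*(m + w))
a = 7/2 (a = 1*(2 - 2 + 2² + 2*(-2)) + 7/2 = 1*(2 - 2 + 4 - 4) + 7*(½) = 1*0 + 7/2 = 0 + 7/2 = 7/2 ≈ 3.5000)
X(-501) + (-310 + a*(-224)) = (-2 + 33*(-501)) + (-310 + (7/2)*(-224)) = (-2 - 16533) + (-310 - 784) = -16535 - 1094 = -17629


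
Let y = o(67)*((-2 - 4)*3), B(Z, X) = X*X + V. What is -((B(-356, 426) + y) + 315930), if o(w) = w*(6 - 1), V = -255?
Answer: -491121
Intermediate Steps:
B(Z, X) = -255 + X² (B(Z, X) = X*X - 255 = X² - 255 = -255 + X²)
o(w) = 5*w (o(w) = w*5 = 5*w)
y = -6030 (y = (5*67)*((-2 - 4)*3) = 335*(-6*3) = 335*(-18) = -6030)
-((B(-356, 426) + y) + 315930) = -(((-255 + 426²) - 6030) + 315930) = -(((-255 + 181476) - 6030) + 315930) = -((181221 - 6030) + 315930) = -(175191 + 315930) = -1*491121 = -491121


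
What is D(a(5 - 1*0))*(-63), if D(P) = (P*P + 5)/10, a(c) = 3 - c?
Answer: -567/10 ≈ -56.700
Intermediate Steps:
D(P) = ½ + P²/10 (D(P) = (P² + 5)*(⅒) = (5 + P²)*(⅒) = ½ + P²/10)
D(a(5 - 1*0))*(-63) = (½ + (3 - (5 - 1*0))²/10)*(-63) = (½ + (3 - (5 + 0))²/10)*(-63) = (½ + (3 - 1*5)²/10)*(-63) = (½ + (3 - 5)²/10)*(-63) = (½ + (⅒)*(-2)²)*(-63) = (½ + (⅒)*4)*(-63) = (½ + ⅖)*(-63) = (9/10)*(-63) = -567/10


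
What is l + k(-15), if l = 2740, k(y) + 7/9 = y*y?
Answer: 26678/9 ≈ 2964.2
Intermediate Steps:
k(y) = -7/9 + y² (k(y) = -7/9 + y*y = -7/9 + y²)
l + k(-15) = 2740 + (-7/9 + (-15)²) = 2740 + (-7/9 + 225) = 2740 + 2018/9 = 26678/9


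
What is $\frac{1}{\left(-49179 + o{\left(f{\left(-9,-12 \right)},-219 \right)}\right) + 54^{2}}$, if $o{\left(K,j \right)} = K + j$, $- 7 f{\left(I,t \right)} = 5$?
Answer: $- \frac{7}{325379} \approx -2.1513 \cdot 10^{-5}$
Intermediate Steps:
$f{\left(I,t \right)} = - \frac{5}{7}$ ($f{\left(I,t \right)} = \left(- \frac{1}{7}\right) 5 = - \frac{5}{7}$)
$\frac{1}{\left(-49179 + o{\left(f{\left(-9,-12 \right)},-219 \right)}\right) + 54^{2}} = \frac{1}{\left(-49179 - \frac{1538}{7}\right) + 54^{2}} = \frac{1}{\left(-49179 - \frac{1538}{7}\right) + 2916} = \frac{1}{- \frac{345791}{7} + 2916} = \frac{1}{- \frac{325379}{7}} = - \frac{7}{325379}$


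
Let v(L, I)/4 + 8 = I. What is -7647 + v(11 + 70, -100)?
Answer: -8079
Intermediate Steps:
v(L, I) = -32 + 4*I
-7647 + v(11 + 70, -100) = -7647 + (-32 + 4*(-100)) = -7647 + (-32 - 400) = -7647 - 432 = -8079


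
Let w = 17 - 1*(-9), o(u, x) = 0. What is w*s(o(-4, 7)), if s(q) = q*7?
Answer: 0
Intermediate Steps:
s(q) = 7*q
w = 26 (w = 17 + 9 = 26)
w*s(o(-4, 7)) = 26*(7*0) = 26*0 = 0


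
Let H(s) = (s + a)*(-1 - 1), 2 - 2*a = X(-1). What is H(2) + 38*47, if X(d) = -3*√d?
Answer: 1780 - 3*I ≈ 1780.0 - 3.0*I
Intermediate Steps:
a = 1 + 3*I/2 (a = 1 - (-3)*√(-1)/2 = 1 - (-3)*I/2 = 1 + 3*I/2 ≈ 1.0 + 1.5*I)
H(s) = -2 - 3*I - 2*s (H(s) = (s + (1 + 3*I/2))*(-1 - 1) = (1 + s + 3*I/2)*(-2) = -2 - 3*I - 2*s)
H(2) + 38*47 = (-2 - 3*I - 2*2) + 38*47 = (-2 - 3*I - 4) + 1786 = (-6 - 3*I) + 1786 = 1780 - 3*I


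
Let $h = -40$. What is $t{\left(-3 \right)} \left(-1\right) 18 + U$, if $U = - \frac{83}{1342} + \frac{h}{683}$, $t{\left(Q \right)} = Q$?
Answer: $\frac{49385275}{916586} \approx 53.88$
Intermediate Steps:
$U = - \frac{110369}{916586}$ ($U = - \frac{83}{1342} - \frac{40}{683} = - \frac{110369}{916586} \approx -0.12041$)
$t{\left(-3 \right)} \left(-1\right) 18 + U = \left(-3\right) \left(-1\right) 18 - \frac{110369}{916586} = 3 \cdot 18 - \frac{110369}{916586} = 54 - \frac{110369}{916586} = \frac{49385275}{916586}$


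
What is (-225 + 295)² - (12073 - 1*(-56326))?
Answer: -63499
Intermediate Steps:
(-225 + 295)² - (12073 - 1*(-56326)) = 70² - (12073 + 56326) = 4900 - 1*68399 = 4900 - 68399 = -63499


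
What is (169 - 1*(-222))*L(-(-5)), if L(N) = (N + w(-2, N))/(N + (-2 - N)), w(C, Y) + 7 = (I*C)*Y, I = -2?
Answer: -3519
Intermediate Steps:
w(C, Y) = -7 - 2*C*Y (w(C, Y) = -7 + (-2*C)*Y = -7 - 2*C*Y)
L(N) = 7/2 - 5*N/2 (L(N) = (N + (-7 - 2*(-2)*N))/(N + (-2 - N)) = (N + (-7 + 4*N))/(-2) = (-7 + 5*N)*(-1/2) = 7/2 - 5*N/2)
(169 - 1*(-222))*L(-(-5)) = (169 - 1*(-222))*(7/2 - (-5)*1*(-5)/2) = (169 + 222)*(7/2 - (-5)*(-5)/2) = 391*(7/2 - 5/2*5) = 391*(7/2 - 25/2) = 391*(-9) = -3519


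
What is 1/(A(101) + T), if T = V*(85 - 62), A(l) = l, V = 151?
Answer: 1/3574 ≈ 0.00027980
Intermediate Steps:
T = 3473 (T = 151*(85 - 62) = 151*23 = 3473)
1/(A(101) + T) = 1/(101 + 3473) = 1/3574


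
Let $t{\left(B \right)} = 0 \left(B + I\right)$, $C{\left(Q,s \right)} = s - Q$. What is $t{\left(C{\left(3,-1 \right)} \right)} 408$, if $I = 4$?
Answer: $0$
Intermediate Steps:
$t{\left(B \right)} = 0$ ($t{\left(B \right)} = 0 \left(B + 4\right) = 0 \left(4 + B\right) = 0$)
$t{\left(C{\left(3,-1 \right)} \right)} 408 = 0 \cdot 408 = 0$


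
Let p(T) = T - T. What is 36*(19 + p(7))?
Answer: 684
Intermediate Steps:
p(T) = 0
36*(19 + p(7)) = 36*(19 + 0) = 36*19 = 684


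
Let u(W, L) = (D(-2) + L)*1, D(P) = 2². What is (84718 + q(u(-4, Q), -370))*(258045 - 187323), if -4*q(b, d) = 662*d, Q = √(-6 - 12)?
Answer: 10322088066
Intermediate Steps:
D(P) = 4
Q = 3*I*√2 (Q = √(-18) = 3*I*√2 ≈ 4.2426*I)
u(W, L) = 4 + L (u(W, L) = (4 + L)*1 = 4 + L)
q(b, d) = -331*d/2
(84718 + q(u(-4, Q), -370))*(258045 - 187323) = (84718 - 331/2*(-370))*(258045 - 187323) = (84718 + 61235)*70722 = 145953*70722 = 10322088066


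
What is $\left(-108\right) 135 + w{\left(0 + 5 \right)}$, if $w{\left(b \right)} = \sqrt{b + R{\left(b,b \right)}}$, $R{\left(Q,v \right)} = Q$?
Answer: $-14580 + \sqrt{10} \approx -14577.0$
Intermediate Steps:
$w{\left(b \right)} = \sqrt{2} \sqrt{b}$ ($w{\left(b \right)} = \sqrt{b + b} = \sqrt{2 b} = \sqrt{2} \sqrt{b}$)
$\left(-108\right) 135 + w{\left(0 + 5 \right)} = \left(-108\right) 135 + \sqrt{2} \sqrt{0 + 5} = -14580 + \sqrt{2} \sqrt{5} = -14580 + \sqrt{10}$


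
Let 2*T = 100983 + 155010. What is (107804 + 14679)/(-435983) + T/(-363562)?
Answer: -200668925011/317013702892 ≈ -0.63300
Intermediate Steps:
T = 255993/2 (T = (100983 + 155010)/2 = (½)*255993 = 255993/2 ≈ 1.2800e+5)
(107804 + 14679)/(-435983) + T/(-363562) = (107804 + 14679)/(-435983) + (255993/2)/(-363562) = 122483*(-1/435983) + (255993/2)*(-1/363562) = -122483/435983 - 255993/727124 = -200668925011/317013702892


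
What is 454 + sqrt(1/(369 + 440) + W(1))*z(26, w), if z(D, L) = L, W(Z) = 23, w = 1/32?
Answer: 454 + sqrt(940867)/6472 ≈ 454.15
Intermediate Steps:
w = 1/32 ≈ 0.031250
454 + sqrt(1/(369 + 440) + W(1))*z(26, w) = 454 + sqrt(1/(369 + 440) + 23)*(1/32) = 454 + sqrt(1/809 + 23)*(1/32) = 454 + sqrt(18608/809)*(1/32) = 454 + (4*sqrt(940867)/809)*(1/32) = 454 + sqrt(940867)/6472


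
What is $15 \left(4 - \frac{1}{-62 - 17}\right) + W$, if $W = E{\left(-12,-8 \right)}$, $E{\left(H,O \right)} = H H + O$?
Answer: $\frac{15499}{79} \approx 196.19$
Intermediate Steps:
$E{\left(H,O \right)} = O + H^{2}$ ($E{\left(H,O \right)} = H^{2} + O = O + H^{2}$)
$W = 136$ ($W = -8 + \left(-12\right)^{2} = -8 + 144 = 136$)
$15 \left(4 - \frac{1}{-62 - 17}\right) + W = 15 \left(4 - \frac{1}{-62 - 17}\right) + 136 = 15 \left(4 - \frac{1}{-79}\right) + 136 = 15 \left(4 - - \frac{1}{79}\right) + 136 = 15 \left(4 + \frac{1}{79}\right) + 136 = 15 \cdot \frac{317}{79} + 136 = \frac{4755}{79} + 136 = \frac{15499}{79}$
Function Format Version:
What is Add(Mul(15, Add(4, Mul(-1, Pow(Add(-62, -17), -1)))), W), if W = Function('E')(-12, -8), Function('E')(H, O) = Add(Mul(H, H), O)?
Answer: Rational(15499, 79) ≈ 196.19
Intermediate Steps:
Function('E')(H, O) = Add(O, Pow(H, 2)) (Function('E')(H, O) = Add(Pow(H, 2), O) = Add(O, Pow(H, 2)))
W = 136 (W = Add(-8, Pow(-12, 2)) = Add(-8, 144) = 136)
Add(Mul(15, Add(4, Mul(-1, Pow(Add(-62, -17), -1)))), W) = Add(Mul(15, Add(4, Mul(-1, Pow(Add(-62, -17), -1)))), 136) = Add(Mul(15, Add(4, Mul(-1, Pow(-79, -1)))), 136) = Add(Mul(15, Add(4, Mul(-1, Rational(-1, 79)))), 136) = Add(Mul(15, Add(4, Rational(1, 79))), 136) = Add(Mul(15, Rational(317, 79)), 136) = Add(Rational(4755, 79), 136) = Rational(15499, 79)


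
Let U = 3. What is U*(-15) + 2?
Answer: -43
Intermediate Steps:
U*(-15) + 2 = 3*(-15) + 2 = -45 + 2 = -43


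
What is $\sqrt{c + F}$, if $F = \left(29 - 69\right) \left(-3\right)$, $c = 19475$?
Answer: $\sqrt{19595} \approx 139.98$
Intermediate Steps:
$F = 120$ ($F = \left(-40\right) \left(-3\right) = 120$)
$\sqrt{c + F} = \sqrt{19475 + 120} = \sqrt{19595}$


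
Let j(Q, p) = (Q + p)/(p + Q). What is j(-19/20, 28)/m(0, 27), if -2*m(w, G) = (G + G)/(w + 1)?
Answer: -1/27 ≈ -0.037037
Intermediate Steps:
m(w, G) = -G/(1 + w) (m(w, G) = -(G + G)/(2*(w + 1)) = -2*G/(2*(1 + w)) = -G/(1 + w))
j(Q, p) = 1 (j(Q, p) = (Q + p)/(Q + p) = 1)
j(-19/20, 28)/m(0, 27) = 1/(-1*27/(1 + 0)) = 1/(-1*27/1) = 1/(-1*27*1) = 1/(-27) = 1*(-1/27) = -1/27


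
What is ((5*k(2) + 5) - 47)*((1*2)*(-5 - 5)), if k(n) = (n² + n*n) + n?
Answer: -160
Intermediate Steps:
k(n) = n + 2*n² (k(n) = (n² + n²) + n = 2*n² + n = n + 2*n²)
((5*k(2) + 5) - 47)*((1*2)*(-5 - 5)) = ((5*(2*(1 + 2*2)) + 5) - 47)*((1*2)*(-5 - 5)) = ((5*(2*(1 + 4)) + 5) - 47)*(2*(-10)) = ((5*(2*5) + 5) - 47)*(-20) = ((5*10 + 5) - 47)*(-20) = ((50 + 5) - 47)*(-20) = (55 - 47)*(-20) = 8*(-20) = -160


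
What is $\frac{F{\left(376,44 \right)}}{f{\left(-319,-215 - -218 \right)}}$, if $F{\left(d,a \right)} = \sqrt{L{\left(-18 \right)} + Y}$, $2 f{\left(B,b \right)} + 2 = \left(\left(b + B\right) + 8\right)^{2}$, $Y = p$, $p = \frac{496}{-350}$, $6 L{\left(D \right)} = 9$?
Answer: $\frac{\sqrt{406}}{3320170} \approx 6.0688 \cdot 10^{-6}$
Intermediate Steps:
$L{\left(D \right)} = \frac{3}{2}$ ($L{\left(D \right)} = \frac{1}{6} \cdot 9 = \frac{3}{2}$)
$p = - \frac{248}{175}$ ($p = 496 \left(- \frac{1}{350}\right) = - \frac{248}{175} \approx -1.4171$)
$Y = - \frac{248}{175} \approx -1.4171$
$f{\left(B,b \right)} = -1 + \frac{\left(8 + B + b\right)^{2}}{2}$ ($f{\left(B,b \right)} = -1 + \frac{\left(\left(b + B\right) + 8\right)^{2}}{2} = -1 + \frac{\left(\left(B + b\right) + 8\right)^{2}}{2} = -1 + \frac{\left(8 + B + b\right)^{2}}{2}$)
$F{\left(d,a \right)} = \frac{\sqrt{406}}{70}$ ($F{\left(d,a \right)} = \sqrt{\frac{3}{2} - \frac{248}{175}} = \sqrt{\frac{29}{350}} = \frac{\sqrt{406}}{70}$)
$\frac{F{\left(376,44 \right)}}{f{\left(-319,-215 - -218 \right)}} = \frac{\frac{1}{70} \sqrt{406}}{-1 + \frac{\left(8 - 319 - -3\right)^{2}}{2}} = \frac{\frac{1}{70} \sqrt{406}}{-1 + \frac{\left(8 - 319 + \left(-215 + 218\right)\right)^{2}}{2}} = \frac{\frac{1}{70} \sqrt{406}}{-1 + \frac{\left(8 - 319 + 3\right)^{2}}{2}} = \frac{\frac{1}{70} \sqrt{406}}{-1 + \frac{\left(-308\right)^{2}}{2}} = \frac{\frac{1}{70} \sqrt{406}}{-1 + \frac{1}{2} \cdot 94864} = \frac{\frac{1}{70} \sqrt{406}}{-1 + 47432} = \frac{\frac{1}{70} \sqrt{406}}{47431} = \frac{\sqrt{406}}{70} \cdot \frac{1}{47431} = \frac{\sqrt{406}}{3320170}$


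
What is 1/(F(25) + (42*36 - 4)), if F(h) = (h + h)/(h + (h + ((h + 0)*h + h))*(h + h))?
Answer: 1351/2037310 ≈ 0.00066313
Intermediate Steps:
F(h) = 2*h/(h + 2*h*(h**2 + 2*h)) (F(h) = (2*h)/(h + (h + (h*h + h))*(2*h)) = (2*h)/(h + (h + (h**2 + h))*(2*h)) = (2*h)/(h + (h + (h + h**2))*(2*h)) = (2*h)/(h + (h**2 + 2*h)*(2*h)) = (2*h)/(h + 2*h*(h**2 + 2*h)) = 2*h/(h + 2*h*(h**2 + 2*h)))
1/(F(25) + (42*36 - 4)) = 1/(2/(1 + 2*25**2 + 4*25) + (42*36 - 4)) = 1/(2/(1 + 2*625 + 100) + (1512 - 4)) = 1/(2/(1 + 1250 + 100) + 1508) = 1/(2/1351 + 1508) = 1/(2037310/1351) = 1351/2037310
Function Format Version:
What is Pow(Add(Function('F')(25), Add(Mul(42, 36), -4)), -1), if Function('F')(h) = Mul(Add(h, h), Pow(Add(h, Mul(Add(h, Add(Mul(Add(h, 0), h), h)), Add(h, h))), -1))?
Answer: Rational(1351, 2037310) ≈ 0.00066313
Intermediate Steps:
Function('F')(h) = Mul(2, h, Pow(Add(h, Mul(2, h, Add(Pow(h, 2), Mul(2, h)))), -1)) (Function('F')(h) = Mul(Mul(2, h), Pow(Add(h, Mul(Add(h, Add(Mul(h, h), h)), Mul(2, h))), -1)) = Mul(Mul(2, h), Pow(Add(h, Mul(Add(h, Add(Pow(h, 2), h)), Mul(2, h))), -1)) = Mul(Mul(2, h), Pow(Add(h, Mul(Add(h, Add(h, Pow(h, 2))), Mul(2, h))), -1)) = Mul(Mul(2, h), Pow(Add(h, Mul(Add(Pow(h, 2), Mul(2, h)), Mul(2, h))), -1)) = Mul(Mul(2, h), Pow(Add(h, Mul(2, h, Add(Pow(h, 2), Mul(2, h)))), -1)) = Mul(2, h, Pow(Add(h, Mul(2, h, Add(Pow(h, 2), Mul(2, h)))), -1)))
Pow(Add(Function('F')(25), Add(Mul(42, 36), -4)), -1) = Pow(Add(Mul(2, Pow(Add(1, Mul(2, Pow(25, 2)), Mul(4, 25)), -1)), Add(Mul(42, 36), -4)), -1) = Pow(Add(Mul(2, Pow(Add(1, Mul(2, 625), 100), -1)), Add(1512, -4)), -1) = Pow(Add(Mul(2, Pow(Add(1, 1250, 100), -1)), 1508), -1) = Pow(Add(Mul(2, Pow(1351, -1)), 1508), -1) = Pow(Add(Mul(2, Rational(1, 1351)), 1508), -1) = Pow(Add(Rational(2, 1351), 1508), -1) = Pow(Rational(2037310, 1351), -1) = Rational(1351, 2037310)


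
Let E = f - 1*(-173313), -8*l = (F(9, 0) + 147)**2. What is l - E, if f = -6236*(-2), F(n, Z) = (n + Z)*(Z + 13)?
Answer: -194497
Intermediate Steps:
F(n, Z) = (13 + Z)*(Z + n) (F(n, Z) = (Z + n)*(13 + Z) = (13 + Z)*(Z + n))
f = 12472
l = -8712 (l = -((0**2 + 13*0 + 13*9 + 0*9) + 147)**2/8 = -((0 + 0 + 117 + 0) + 147)**2/8 = -(117 + 147)**2/8 = -1/8*264**2 = -1/8*69696 = -8712)
E = 185785 (E = 12472 - 1*(-173313) = 12472 + 173313 = 185785)
l - E = -8712 - 1*185785 = -8712 - 185785 = -194497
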